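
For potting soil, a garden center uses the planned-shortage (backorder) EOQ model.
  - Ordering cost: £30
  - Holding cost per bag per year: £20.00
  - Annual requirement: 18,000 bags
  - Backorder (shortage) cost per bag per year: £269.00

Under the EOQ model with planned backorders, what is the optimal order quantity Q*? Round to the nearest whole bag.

241 bags

Basic EOQ = √(2·18,000·30/20) = 232.379
Backorder adjustment √((H+b)/b) = √((20+269)/269) = 1.0365
Q* = 232.379 × 1.0365 ≈ 240.86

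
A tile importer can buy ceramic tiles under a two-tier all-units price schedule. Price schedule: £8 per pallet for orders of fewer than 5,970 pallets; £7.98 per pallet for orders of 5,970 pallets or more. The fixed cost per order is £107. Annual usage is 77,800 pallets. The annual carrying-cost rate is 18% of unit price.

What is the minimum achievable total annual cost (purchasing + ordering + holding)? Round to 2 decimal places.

H₁ = 18%×£8 = £1.4400;  H₂ = 18%×£7.98 = £1.4364
EOQ₁ = √(2×77,800×107/1.4400) = 3,400.29  (< 5,970, feasible at tier 1)
EOQ₂ = √(2×77,800×107/1.4364) = 3,404.54  (< 5,970 → use Q = 5,970 at tier-2 price)
TC(tier 1 (EOQ₁), Q≈3,400.3) = £627,296.41
TC(tier 2, Q≈5,970.0) = £626,526.06
Minimum at tier 2: £626,526.06

£626,526.06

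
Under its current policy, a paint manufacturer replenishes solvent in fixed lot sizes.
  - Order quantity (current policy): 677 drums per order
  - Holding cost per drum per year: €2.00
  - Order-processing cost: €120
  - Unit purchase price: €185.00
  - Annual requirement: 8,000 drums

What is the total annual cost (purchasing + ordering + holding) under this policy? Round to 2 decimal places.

€1,482,095.02

Ordering: D/Q × S = 8,000/677 × €120 = €1,418.02
Holding:  Q/2 × H = 677/2 × €2 = €677.00
Purchase cost = D·C = 8,000 × 185 = €1,480,000.00
Total = €1,418.02 + €677.00 + €1,480,000.00 = €1,482,095.02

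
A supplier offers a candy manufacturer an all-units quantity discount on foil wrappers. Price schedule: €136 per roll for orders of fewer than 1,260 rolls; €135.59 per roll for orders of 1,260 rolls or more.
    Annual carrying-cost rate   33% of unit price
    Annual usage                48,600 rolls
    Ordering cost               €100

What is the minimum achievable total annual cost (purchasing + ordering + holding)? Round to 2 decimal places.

H₁ = 33%×€136 = €44.8800;  H₂ = 33%×€135.59 = €44.7447
EOQ₁ = √(2×48,600×100/44.8800) = 465.38  (< 1,260, feasible at tier 1)
EOQ₂ = √(2×48,600×100/44.7447) = 466.08  (< 1,260 → use Q = 1,260 at tier-2 price)
TC(tier 1 (EOQ₁), Q≈465.4) = €6,630,486.21
TC(tier 2, Q≈1,260.0) = €6,621,720.30
Minimum at tier 2: €6,621,720.30

€6,621,720.30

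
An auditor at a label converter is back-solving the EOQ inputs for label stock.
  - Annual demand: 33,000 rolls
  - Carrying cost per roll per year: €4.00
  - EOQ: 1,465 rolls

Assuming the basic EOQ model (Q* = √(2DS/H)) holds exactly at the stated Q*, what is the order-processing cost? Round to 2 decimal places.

€130.07

From Q* = √(2DS/H) ⇒ Q*² = 2DS/H.
S = Q²H / (2D) = 1,465² × 4 / (2 × 33,000) = 130.0742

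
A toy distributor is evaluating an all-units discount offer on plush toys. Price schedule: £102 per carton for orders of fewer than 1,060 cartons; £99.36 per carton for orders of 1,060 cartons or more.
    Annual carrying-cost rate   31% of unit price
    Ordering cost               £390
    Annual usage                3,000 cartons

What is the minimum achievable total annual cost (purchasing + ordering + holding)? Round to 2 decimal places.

£314,601.79

H₁ = 31%×£102 = £31.6200;  H₂ = 31%×£99.36 = £30.8016
EOQ₁ = √(2×3,000×390/31.6200) = 272.04  (< 1,060, feasible at tier 1)
EOQ₂ = √(2×3,000×390/30.8016) = 275.63  (< 1,060 → use Q = 1,060 at tier-2 price)
TC(tier 1 (EOQ₁), Q≈272.0) = £314,601.79
TC(tier 2, Q≈1,060.0) = £315,508.62
Minimum at tier 1 (EOQ₁): £314,601.79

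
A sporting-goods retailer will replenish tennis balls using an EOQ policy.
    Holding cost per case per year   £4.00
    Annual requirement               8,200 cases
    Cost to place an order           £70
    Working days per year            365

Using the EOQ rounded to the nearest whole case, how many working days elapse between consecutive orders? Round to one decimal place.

23.9 days

Optimal lot size Q* = (2 × 8,200 × £70 / £4)^½ ≈ 535.72 → Q = 536 cases
Days between orders = 365 / (D/Q) = 365 / 15.299 ≈ 23.859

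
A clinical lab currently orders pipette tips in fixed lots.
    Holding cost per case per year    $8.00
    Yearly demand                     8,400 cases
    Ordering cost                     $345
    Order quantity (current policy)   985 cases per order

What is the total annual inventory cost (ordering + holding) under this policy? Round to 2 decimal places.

$6,882.13

Ordering: D/Q × S = 8,400/985 × $345 = $2,942.13
Holding:  Q/2 × H = 985/2 × $8 = $3,940.00
Total = $2,942.13 + $3,940.00 = $6,882.13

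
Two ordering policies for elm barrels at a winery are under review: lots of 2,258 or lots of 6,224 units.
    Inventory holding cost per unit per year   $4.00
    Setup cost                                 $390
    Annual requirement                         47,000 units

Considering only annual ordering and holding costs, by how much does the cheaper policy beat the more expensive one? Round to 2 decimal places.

Annual cost at Q: ordering D·S/Q plus holding Q·H/2.
TC(2,258) = (47,000/2,258)×390 + (2,258/2)×4 = $12,633.80
TC(6,224) = (47,000/6,224)×390 + (6,224/2)×4 = $15,393.05
Lots of 2,258 are cheaper by $2,759.25.

$2,759.25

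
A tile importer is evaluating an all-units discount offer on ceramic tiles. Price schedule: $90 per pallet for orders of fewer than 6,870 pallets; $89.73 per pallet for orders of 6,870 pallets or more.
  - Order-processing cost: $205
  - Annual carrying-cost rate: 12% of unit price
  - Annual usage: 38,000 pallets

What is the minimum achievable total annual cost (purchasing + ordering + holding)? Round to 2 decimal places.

$3,432,971.66

H₁ = 12%×$90 = $10.8000;  H₂ = 12%×$89.73 = $10.7676
EOQ₁ = √(2×38,000×205/10.8000) = 1,201.08  (< 6,870, feasible at tier 1)
EOQ₂ = √(2×38,000×205/10.7676) = 1,202.89  (< 6,870 → use Q = 6,870 at tier-2 price)
TC(tier 1 (EOQ₁), Q≈1,201.1) = $3,432,971.66
TC(tier 2, Q≈6,870.0) = $3,447,860.62
Minimum at tier 1 (EOQ₁): $3,432,971.66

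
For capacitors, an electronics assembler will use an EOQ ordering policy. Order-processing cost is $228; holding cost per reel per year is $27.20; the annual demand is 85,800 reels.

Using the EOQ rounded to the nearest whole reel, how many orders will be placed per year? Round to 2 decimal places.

Q* = √(2·D·S / H) = √(2·85,800·228 / 27.2) = √1,438,411.8 ≈ 1,199.34 → Q = 1,199
N = D/Q = 85,800/1,199 ≈ 71.560 orders/yr

71.56 orders per year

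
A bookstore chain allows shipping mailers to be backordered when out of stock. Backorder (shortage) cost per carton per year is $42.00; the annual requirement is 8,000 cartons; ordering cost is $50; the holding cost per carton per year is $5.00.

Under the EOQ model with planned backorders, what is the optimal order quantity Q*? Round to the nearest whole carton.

Basic EOQ = √(2·8,000·50/5) = 400.000
Backorder adjustment √((H+b)/b) = √((5+42)/42) = 1.0579
Q* = 400.000 × 1.0579 ≈ 423.14

423 cartons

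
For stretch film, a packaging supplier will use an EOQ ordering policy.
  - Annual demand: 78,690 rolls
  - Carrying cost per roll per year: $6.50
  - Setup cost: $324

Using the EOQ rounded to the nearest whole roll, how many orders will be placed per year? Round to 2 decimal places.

28.09 orders per year

2DS/H = 2·78,690·324/6.5 = 7,844,787.69
EOQ = √7,844,787.69 ≈ 2,800.85 → Q = 2,801
N = D/Q = 78,690/2,801 ≈ 28.094 orders/yr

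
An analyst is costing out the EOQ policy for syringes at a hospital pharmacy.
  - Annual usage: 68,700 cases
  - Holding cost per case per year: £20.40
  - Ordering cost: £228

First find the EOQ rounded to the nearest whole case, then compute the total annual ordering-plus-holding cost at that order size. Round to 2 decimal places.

EOQ = √(2DS/H) = √(2 × 68,700 × 228 / 20.4)
    = √(1,535,647.06) ≈ 1,239.21 → Q = 1,239 cases
Annual ordering cost = (D/Q)·S = (68,700/1,239) × 228 = £12,642.13
Annual holding cost  = (Q/2)·H = (1,239/2) × 20.4 = £12,637.80
Total = £12,642.13 + £12,637.80 = £25,279.93

£25,279.93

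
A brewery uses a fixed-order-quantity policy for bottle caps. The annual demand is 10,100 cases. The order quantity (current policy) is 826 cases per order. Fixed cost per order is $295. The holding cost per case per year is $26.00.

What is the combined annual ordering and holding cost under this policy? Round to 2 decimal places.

Annual ordering cost = (D/Q)·S = (10,100/826) × 295 = $3,607.14
Annual holding cost  = (Q/2)·H = (826/2) × 26 = $10,738.00
Total = $3,607.14 + $10,738.00 = $14,345.14

$14,345.14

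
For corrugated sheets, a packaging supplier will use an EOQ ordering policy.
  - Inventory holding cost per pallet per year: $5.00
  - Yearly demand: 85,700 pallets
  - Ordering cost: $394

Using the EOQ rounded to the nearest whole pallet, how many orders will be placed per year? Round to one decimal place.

23.3 orders per year

2DS/H = 2·85,700·394/5 = 13,506,320.00
EOQ = √13,506,320.00 ≈ 3,675.09 → Q = 3,675
N = D/Q = 85,700/3,675 ≈ 23.320 orders/yr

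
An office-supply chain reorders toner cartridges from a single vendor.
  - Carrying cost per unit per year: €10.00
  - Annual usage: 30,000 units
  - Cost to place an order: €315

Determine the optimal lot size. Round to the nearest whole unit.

1,375 units

Optimal lot size Q* = (2 × 30,000 × €315 / €10)^½ ≈ 1,374.77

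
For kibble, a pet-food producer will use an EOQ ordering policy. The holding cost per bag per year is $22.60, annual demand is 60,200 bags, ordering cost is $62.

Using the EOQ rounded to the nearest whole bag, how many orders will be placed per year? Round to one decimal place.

Optimal lot size Q* = (2 × 60,200 × $62 / $22.6)^½ ≈ 574.72 → Q = 575
N = D/Q = 60,200/575 ≈ 104.696 orders/yr

104.7 orders per year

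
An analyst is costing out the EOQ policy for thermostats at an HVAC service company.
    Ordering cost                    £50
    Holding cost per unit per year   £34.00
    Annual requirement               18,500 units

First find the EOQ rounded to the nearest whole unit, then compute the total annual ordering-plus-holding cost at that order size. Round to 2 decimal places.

Optimal lot size Q* = (2 × 18,500 × £50 / £34)^½ ≈ 233.26 → Q = 233 units
Annual ordering cost = (D/Q)·S = (18,500/233) × 50 = £3,969.96
Annual holding cost  = (Q/2)·H = (233/2) × 34 = £3,961.00
Total = £3,969.96 + £3,961.00 = £7,930.96

£7,930.96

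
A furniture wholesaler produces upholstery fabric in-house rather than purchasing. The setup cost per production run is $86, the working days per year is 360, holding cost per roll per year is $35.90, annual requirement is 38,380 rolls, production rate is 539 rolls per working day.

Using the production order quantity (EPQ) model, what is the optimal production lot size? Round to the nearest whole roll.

d = 38,380/360 = 106.6111 rolls/day;  effective holding cost H(1 − d/p) = 35.9·(1 − 106.6111/539) = 28.79919
Q* = √(2DS / H_eff) = √(2·38,380·86 / 28.79919) ≈ 478.77

479 rolls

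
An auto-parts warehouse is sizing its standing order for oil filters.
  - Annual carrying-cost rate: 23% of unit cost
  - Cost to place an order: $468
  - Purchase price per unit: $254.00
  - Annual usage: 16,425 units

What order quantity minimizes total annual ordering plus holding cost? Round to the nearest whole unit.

Carrying cost H = $254 × 23% = $58.4200/unit/yr
EOQ = √(2DS/H) = √(2 × 16,425 × 468 / 58.42)
    = √(263,159.88) ≈ 512.99

513 units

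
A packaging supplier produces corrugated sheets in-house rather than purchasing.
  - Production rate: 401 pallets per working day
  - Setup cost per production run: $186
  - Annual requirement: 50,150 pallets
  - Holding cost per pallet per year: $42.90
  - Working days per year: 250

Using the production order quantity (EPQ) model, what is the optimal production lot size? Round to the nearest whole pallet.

d = 50,150/250 = 200.6000 pallets/day;  effective holding cost H(1 − d/p) = 42.9·(1 − 200.6000/401) = 21.43930
Q* = √(2DS / H_eff) = √(2·50,150·186 / 21.43930) ≈ 932.83

933 pallets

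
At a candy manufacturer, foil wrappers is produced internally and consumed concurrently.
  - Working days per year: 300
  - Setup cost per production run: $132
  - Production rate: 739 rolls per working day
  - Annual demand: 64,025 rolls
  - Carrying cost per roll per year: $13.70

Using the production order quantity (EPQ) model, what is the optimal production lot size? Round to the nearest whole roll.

d = 64,025/300 = 213.4167 rolls/day;  effective holding cost H(1 − d/p) = 13.7·(1 − 213.4167/739) = 9.74356
Q* = √(2DS / H_eff) = √(2·64,025·132 / 9.74356) ≈ 1,317.10

1,317 rolls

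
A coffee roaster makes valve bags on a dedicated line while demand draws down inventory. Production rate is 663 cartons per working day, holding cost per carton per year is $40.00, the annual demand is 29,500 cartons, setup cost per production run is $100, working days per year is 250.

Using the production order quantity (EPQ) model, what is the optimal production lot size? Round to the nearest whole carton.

d = 29,500/250 = 118.0000 cartons/day;  effective holding cost H(1 − d/p) = 40·(1 − 118.0000/663) = 32.88084
Q* = √(2DS / H_eff) = √(2·29,500·100 / 32.88084) ≈ 423.60

424 cartons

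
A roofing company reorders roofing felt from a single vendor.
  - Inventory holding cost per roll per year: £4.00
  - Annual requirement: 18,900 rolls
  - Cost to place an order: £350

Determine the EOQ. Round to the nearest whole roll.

EOQ = √(2DS/H) = √(2 × 18,900 × 350 / 4)
    = √(3,307,500.00) ≈ 1,818.65

1,819 rolls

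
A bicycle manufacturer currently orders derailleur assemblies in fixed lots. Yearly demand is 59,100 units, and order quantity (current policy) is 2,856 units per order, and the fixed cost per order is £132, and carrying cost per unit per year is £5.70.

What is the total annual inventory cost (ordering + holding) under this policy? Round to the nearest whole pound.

Orders/yr = 59,100/2,856 = 20.693; ordering cost = 20.693 × £132 = £2,731.51
Average inventory = 2,856/2 = 1428; holding cost = 1428 × £5.7 = £8,139.60
Total = £2,731.51 + £8,139.60 = £10,871.11

£10,871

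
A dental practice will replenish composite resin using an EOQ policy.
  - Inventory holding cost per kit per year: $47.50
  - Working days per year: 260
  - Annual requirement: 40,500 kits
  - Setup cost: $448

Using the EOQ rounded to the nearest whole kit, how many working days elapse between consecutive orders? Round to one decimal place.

5.6 days

Q* = √(2·D·S / H) = √(2·40,500·448 / 47.5) = √763,957.9 ≈ 874.05 → Q = 874 kits
Cycle time = (working days × Q)/D = (260 × 874) / 40,500 = 5.611 days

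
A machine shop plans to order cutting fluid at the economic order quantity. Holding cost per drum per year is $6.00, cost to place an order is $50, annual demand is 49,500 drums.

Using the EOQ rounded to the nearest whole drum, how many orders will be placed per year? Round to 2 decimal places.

54.52 orders per year

2DS/H = 2·49,500·50/6 = 825,000.00
EOQ = √825,000.00 ≈ 908.30 → Q = 908
N = D/Q = 49,500/908 ≈ 54.515 orders/yr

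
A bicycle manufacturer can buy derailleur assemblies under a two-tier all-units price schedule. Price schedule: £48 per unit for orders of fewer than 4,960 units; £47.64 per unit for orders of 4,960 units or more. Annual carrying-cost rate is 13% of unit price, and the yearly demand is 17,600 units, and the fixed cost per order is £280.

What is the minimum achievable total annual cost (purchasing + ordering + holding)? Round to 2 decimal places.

£852,642.29

H₁ = 13%×£48 = £6.2400;  H₂ = 13%×£47.64 = £6.1932
EOQ₁ = √(2×17,600×280/6.2400) = 1,256.78  (< 4,960, feasible at tier 1)
EOQ₂ = √(2×17,600×280/6.1932) = 1,261.52  (< 4,960 → use Q = 4,960 at tier-2 price)
TC(tier 1 (EOQ₁), Q≈1,256.8) = £852,642.29
TC(tier 2, Q≈4,960.0) = £854,816.68
Minimum at tier 1 (EOQ₁): £852,642.29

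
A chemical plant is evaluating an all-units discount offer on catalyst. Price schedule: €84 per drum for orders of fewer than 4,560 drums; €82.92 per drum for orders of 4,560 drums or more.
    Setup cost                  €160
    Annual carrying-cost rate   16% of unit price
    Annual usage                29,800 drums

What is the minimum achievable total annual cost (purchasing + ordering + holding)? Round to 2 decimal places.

€2,502,310.83

H₁ = 16%×€84 = €13.4400;  H₂ = 16%×€82.92 = €13.2672
EOQ₁ = √(2×29,800×160/13.4400) = 842.33  (< 4,560, feasible at tier 1)
EOQ₂ = √(2×29,800×160/13.2672) = 847.80  (< 4,560 → use Q = 4,560 at tier-2 price)
TC(tier 1 (EOQ₁), Q≈842.3) = €2,514,520.95
TC(tier 2, Q≈4,560.0) = €2,502,310.83
Minimum at tier 2: €2,502,310.83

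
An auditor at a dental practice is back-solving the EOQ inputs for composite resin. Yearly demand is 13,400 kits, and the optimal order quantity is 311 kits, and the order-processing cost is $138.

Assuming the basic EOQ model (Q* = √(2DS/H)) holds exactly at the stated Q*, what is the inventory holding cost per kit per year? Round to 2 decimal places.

$38.24

Since Q* = (2DS/H)^½, squaring gives Q*²·H = 2DS.
H = 2DS / Q² = 2 × 13,400 × 138 / 311² = 38.2378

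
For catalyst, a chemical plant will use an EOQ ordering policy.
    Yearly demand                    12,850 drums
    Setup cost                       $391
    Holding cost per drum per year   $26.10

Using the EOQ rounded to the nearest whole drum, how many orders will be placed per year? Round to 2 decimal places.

20.73 orders per year

Q* = √(2·D·S / H) = √(2·12,850·391 / 26.1) = √385,007.7 ≈ 620.49 → Q = 620
Orders per year = D/Q = 12,850 / 620 = 20.726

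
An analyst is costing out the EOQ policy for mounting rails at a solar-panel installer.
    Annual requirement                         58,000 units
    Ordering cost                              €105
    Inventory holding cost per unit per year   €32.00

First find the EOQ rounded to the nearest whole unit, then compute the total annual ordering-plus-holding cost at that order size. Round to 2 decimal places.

€19,742.34

EOQ = √(2DS/H) = √(2 × 58,000 × 105 / 32)
    = √(380,625.00) ≈ 616.95 → Q = 617 units
Ordering: D/Q × S = 58,000/617 × €105 = €9,870.34
Holding:  Q/2 × H = 617/2 × €32 = €9,872.00
Total = €9,870.34 + €9,872.00 = €19,742.34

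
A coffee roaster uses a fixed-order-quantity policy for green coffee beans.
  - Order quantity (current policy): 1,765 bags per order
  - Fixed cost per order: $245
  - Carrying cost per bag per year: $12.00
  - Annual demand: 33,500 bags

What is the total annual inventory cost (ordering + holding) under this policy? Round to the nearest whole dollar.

$15,240

Ordering: D/Q × S = 33,500/1,765 × $245 = $4,650.14
Holding:  Q/2 × H = 1,765/2 × $12 = $10,590.00
Total = $4,650.14 + $10,590.00 = $15,240.14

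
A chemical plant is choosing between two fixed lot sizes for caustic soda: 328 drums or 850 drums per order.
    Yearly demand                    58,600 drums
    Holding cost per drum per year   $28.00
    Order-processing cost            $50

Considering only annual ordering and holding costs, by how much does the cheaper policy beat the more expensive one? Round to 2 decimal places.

Annual cost at Q: ordering D·S/Q plus holding Q·H/2.
TC(328) = (58,600/328)×50 + (328/2)×28 = $13,524.93
TC(850) = (58,600/850)×50 + (850/2)×28 = $15,347.06
Lots of 328 are cheaper by $1,822.13.

$1,822.13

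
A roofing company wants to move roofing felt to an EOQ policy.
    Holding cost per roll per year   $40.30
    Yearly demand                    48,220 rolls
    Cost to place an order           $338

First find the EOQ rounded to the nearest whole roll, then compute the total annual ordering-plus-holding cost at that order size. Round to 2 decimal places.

EOQ = √(2DS/H) = √(2 × 48,220 × 338 / 40.3)
    = √(808,851.61) ≈ 899.36 → Q = 899 rolls
Ordering: D/Q × S = 48,220/899 × $338 = $18,129.43
Holding:  Q/2 × H = 899/2 × $40.3 = $18,114.85
Total = $18,129.43 + $18,114.85 = $36,244.28

$36,244.28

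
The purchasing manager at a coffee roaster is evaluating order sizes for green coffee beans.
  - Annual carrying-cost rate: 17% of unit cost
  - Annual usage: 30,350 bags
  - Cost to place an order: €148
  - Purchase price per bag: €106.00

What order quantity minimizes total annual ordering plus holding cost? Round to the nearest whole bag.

706 bags

H = i·C = 0.17 × €106 = €18.0200 per bag-year
Optimal lot size Q* = (2 × 30,350 × €148 / €18.02)^½ ≈ 706.07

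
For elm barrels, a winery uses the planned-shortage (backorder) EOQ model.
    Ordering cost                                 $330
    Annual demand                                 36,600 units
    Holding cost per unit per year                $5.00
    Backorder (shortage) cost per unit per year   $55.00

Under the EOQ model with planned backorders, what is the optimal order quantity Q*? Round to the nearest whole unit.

Basic EOQ = √(2·36,600·330/5) = 2,197.999
Backorder adjustment √((H+b)/b) = √((5+55)/55) = 1.0445
Q* = 2,197.999 × 1.0445 ≈ 2,295.74

2,296 units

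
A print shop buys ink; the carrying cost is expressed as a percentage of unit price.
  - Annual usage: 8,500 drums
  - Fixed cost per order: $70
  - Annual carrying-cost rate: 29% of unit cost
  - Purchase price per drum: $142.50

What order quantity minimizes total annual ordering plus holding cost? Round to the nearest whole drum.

H = i·C = 0.29 × $142.5 = $41.3250 per drum-year
Q* = √(2·D·S / H) = √(2·8,500·70 / 41.325) = √28,796.1 ≈ 169.69

170 drums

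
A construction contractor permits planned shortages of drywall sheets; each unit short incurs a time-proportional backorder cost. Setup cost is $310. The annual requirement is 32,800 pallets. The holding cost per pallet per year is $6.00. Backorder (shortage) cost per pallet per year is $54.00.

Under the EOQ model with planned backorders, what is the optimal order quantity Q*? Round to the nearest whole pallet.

1,941 pallets

Q* = √(2DS/H) · √((H + b)/b)
   = √(2 × 32,800 × 310 / 6) · √((6 + 54) / 54)
   = 1,841.014 × 1.0541 ≈ 1,940.60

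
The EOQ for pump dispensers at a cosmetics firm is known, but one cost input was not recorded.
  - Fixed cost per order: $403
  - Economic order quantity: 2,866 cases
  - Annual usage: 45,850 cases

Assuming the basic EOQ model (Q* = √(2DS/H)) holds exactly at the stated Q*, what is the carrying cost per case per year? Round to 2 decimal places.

EOQ relation: Q² = 2DS/H, so rearrange for the unknown.
H = 2DS / Q² = 2 × 45,850 × 403 / 2,866² = 4.4991

$4.50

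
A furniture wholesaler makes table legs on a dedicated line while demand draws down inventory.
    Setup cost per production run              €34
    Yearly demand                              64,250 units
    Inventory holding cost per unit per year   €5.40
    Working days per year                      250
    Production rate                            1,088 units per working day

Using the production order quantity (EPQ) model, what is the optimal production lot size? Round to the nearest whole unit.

1,029 units

d = 64,250/250 = 257.0000 units/day;  effective holding cost H(1 − d/p) = 5.4·(1 − 257.0000/1088) = 4.12445
Q* = √(2DS / H_eff) = √(2·64,250·34 / 4.12445) ≈ 1,029.22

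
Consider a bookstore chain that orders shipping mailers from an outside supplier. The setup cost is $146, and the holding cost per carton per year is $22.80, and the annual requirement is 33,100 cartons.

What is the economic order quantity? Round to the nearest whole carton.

Q* = √(2·D·S / H) = √(2·33,100·146 / 22.8) = √423,912.3 ≈ 651.09

651 cartons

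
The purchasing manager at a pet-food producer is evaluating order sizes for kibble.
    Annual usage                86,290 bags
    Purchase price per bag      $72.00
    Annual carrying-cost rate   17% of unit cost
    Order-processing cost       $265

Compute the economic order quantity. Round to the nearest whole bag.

1,933 bags

Carrying cost H = $72 × 17% = $12.2400/bag/yr
2DS/H = 2·86,290·265/12.24 = 3,736,413.40
EOQ = √3,736,413.40 ≈ 1,932.98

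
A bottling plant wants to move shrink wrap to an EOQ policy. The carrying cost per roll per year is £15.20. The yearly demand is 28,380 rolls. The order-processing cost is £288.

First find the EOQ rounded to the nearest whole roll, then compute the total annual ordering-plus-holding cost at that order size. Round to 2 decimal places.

EOQ = √(2DS/H) = √(2 × 28,380 × 288 / 15.2)
    = √(1,075,452.63) ≈ 1,037.04 → Q = 1,037 rolls
Orders/yr = 28,380/1,037 = 27.367; ordering cost = 27.367 × £288 = £7,881.81
Average inventory = 1,037/2 = 518.5; holding cost = 518.5 × £15.2 = £7,881.20
Total = £7,881.81 + £7,881.20 = £15,763.01

£15,763.01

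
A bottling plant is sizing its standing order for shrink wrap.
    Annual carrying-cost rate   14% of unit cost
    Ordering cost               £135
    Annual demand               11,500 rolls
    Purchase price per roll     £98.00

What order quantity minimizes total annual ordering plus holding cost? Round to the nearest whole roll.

H = i·C = 0.14 × £98 = £13.7200 per roll-year
Q* = √(2·D·S / H) = √(2·11,500·135 / 13.72) = √226,312.0 ≈ 475.72

476 rolls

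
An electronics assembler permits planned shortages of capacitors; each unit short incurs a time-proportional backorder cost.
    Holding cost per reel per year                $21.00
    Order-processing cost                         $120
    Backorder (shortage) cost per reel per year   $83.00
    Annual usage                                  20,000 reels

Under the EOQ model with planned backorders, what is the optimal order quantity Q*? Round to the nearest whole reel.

Basic EOQ = √(2·20,000·120/21) = 478.091
Backorder adjustment √((H+b)/b) = √((21+83)/83) = 1.1194
Q* = 478.091 × 1.1194 ≈ 535.17

535 reels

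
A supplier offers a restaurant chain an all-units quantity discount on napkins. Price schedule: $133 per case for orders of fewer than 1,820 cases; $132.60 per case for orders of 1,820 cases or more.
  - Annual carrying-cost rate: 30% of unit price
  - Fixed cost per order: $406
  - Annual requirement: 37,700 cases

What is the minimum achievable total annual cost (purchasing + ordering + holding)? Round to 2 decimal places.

$5,043,629.80

H₁ = 30%×$133 = $39.9000;  H₂ = 30%×$132.60 = $39.7800
EOQ₁ = √(2×37,700×406/39.9000) = 875.92  (< 1,820, feasible at tier 1)
EOQ₂ = √(2×37,700×406/39.7800) = 877.24  (< 1,820 → use Q = 1,820 at tier-2 price)
TC(tier 1 (EOQ₁), Q≈875.9) = $5,049,049.03
TC(tier 2, Q≈1,820.0) = $5,043,629.80
Minimum at tier 2: $5,043,629.80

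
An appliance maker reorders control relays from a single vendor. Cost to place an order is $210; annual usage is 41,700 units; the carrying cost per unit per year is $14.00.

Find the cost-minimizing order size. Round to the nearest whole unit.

1,118 units

EOQ = √(2DS/H) = √(2 × 41,700 × 210 / 14)
    = √(1,251,000.00) ≈ 1,118.48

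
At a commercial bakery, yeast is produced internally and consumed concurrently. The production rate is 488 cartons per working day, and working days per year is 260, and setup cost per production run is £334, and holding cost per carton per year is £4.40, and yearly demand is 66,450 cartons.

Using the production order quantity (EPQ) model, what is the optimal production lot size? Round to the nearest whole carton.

Daily demand d = 66,450/260 = 255.577; p = 488; 1 − d/p = 0.47628
EPQ = √(2DS / (H(1 − d/p)))
    = √(2 × 66,450 × 334 / (4.4 × 0.47628)) ≈ 4,602.35

4,602 cartons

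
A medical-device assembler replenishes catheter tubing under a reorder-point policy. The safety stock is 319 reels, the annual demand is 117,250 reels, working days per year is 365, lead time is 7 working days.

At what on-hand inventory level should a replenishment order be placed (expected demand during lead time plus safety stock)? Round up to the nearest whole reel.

2,568 reels

Daily demand d = 117,250 / 365 = 321.233 reels/day
Demand during lead time = 321.233 × 7 = 2,248.63
Reorder point = 2,248.63 + 319 = 2,567.63 → round up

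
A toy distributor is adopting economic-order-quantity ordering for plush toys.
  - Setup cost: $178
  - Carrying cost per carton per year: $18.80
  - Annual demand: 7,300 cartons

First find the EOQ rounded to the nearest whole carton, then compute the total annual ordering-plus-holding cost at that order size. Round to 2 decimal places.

EOQ = √(2DS/H) = √(2 × 7,300 × 178 / 18.8)
    = √(138,234.04) ≈ 371.80 → Q = 372 cartons
Annual ordering cost = (D/Q)·S = (7,300/372) × 178 = $3,493.01
Annual holding cost  = (Q/2)·H = (372/2) × 18.8 = $3,496.80
Total = $3,493.01 + $3,496.80 = $6,989.81

$6,989.81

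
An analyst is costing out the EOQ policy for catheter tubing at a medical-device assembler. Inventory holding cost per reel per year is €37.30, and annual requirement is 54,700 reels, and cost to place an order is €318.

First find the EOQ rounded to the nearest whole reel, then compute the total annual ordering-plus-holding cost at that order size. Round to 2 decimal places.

Q* = √(2·D·S / H) = √(2·54,700·318 / 37.3) = √932,686.3 ≈ 965.76 → Q = 966 reels
Annual ordering cost = (D/Q)·S = (54,700/966) × 318 = €18,006.83
Annual holding cost  = (Q/2)·H = (966/2) × 37.3 = €18,015.90
Total = €18,006.83 + €18,015.90 = €36,022.73

€36,022.73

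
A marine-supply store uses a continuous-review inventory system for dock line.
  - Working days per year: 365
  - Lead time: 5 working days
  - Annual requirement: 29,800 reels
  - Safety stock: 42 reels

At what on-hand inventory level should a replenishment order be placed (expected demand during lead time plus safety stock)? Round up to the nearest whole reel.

451 reels

Daily demand d = 29,800 / 365 = 81.644 reels/day
Demand during lead time = 81.644 × 5 = 408.22
Reorder point = 408.22 + 42 = 450.22 → round up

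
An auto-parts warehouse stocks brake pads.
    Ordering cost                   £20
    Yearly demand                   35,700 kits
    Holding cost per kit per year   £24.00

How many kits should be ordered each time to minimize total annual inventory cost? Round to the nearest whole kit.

EOQ = √(2DS/H) = √(2 × 35,700 × 20 / 24)
    = √(59,500.00) ≈ 243.93

244 kits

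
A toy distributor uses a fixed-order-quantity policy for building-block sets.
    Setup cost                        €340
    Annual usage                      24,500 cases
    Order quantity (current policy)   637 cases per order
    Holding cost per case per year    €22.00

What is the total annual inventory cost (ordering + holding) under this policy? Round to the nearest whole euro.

Orders/yr = 24,500/637 = 38.462; ordering cost = 38.462 × €340 = €13,076.92
Average inventory = 637/2 = 318.5; holding cost = 318.5 × €22 = €7,007.00
Total = €13,076.92 + €7,007.00 = €20,083.92

€20,084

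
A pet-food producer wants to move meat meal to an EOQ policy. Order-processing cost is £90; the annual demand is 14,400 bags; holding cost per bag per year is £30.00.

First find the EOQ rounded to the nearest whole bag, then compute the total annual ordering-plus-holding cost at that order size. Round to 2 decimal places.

Q* = √(2·D·S / H) = √(2·14,400·90 / 30) = √86,400.0 ≈ 293.94 → Q = 294 bags
Ordering: D/Q × S = 14,400/294 × £90 = £4,408.16
Holding:  Q/2 × H = 294/2 × £30 = £4,410.00
Total = £4,408.16 + £4,410.00 = £8,818.16

£8,818.16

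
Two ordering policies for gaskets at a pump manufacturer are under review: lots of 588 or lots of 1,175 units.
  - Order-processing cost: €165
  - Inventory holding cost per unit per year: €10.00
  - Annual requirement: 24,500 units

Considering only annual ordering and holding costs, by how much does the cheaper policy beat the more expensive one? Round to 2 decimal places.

€499.57

Annual cost at Q: ordering D·S/Q plus holding Q·H/2.
TC(588) = (24,500/588)×165 + (588/2)×10 = €9,815.00
TC(1,175) = (24,500/1,175)×165 + (1,175/2)×10 = €9,315.43
Lots of 1,175 are cheaper by €499.57.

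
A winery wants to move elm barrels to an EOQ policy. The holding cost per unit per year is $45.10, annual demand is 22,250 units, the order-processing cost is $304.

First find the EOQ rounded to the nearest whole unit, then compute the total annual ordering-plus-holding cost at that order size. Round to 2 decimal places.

$24,700.47

2DS/H = 2·22,250·304/45.1 = 299,955.65
EOQ = √299,955.65 ≈ 547.68 → Q = 548 units
Annual ordering cost = (D/Q)·S = (22,250/548) × 304 = $12,343.07
Annual holding cost  = (Q/2)·H = (548/2) × 45.1 = $12,357.40
Total = $12,343.07 + $12,357.40 = $24,700.47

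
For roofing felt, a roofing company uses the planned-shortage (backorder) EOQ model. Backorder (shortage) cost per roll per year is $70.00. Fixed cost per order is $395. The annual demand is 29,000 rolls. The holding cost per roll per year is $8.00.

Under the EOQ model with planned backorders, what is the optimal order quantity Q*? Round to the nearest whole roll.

Q* = √(2DS/H) · √((H + b)/b)
   = √(2 × 29,000 × 395 / 8) · √((8 + 70) / 70)
   = 1,692.262 × 1.0556 ≈ 1,786.35

1,786 rolls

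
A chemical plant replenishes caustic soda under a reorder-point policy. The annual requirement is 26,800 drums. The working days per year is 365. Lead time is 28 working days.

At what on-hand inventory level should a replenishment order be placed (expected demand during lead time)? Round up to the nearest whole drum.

Daily demand d = 26,800 / 365 = 73.425 drums/day
Demand during lead time = 73.425 × 28 = 2,055.89
Reorder point = 2,055.89 → round up

2,056 drums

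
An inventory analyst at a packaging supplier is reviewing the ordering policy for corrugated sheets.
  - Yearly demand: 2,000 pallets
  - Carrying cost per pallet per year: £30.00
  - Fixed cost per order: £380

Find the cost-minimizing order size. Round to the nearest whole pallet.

225 pallets

Optimal lot size Q* = (2 × 2,000 × £380 / £30)^½ ≈ 225.09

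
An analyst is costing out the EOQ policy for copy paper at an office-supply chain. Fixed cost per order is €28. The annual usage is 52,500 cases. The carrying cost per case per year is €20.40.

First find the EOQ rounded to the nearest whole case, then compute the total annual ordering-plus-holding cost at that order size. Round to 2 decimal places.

2DS/H = 2·52,500·28/20.4 = 144,117.65
EOQ = √144,117.65 ≈ 379.63 → Q = 380 cases
Annual ordering cost = (D/Q)·S = (52,500/380) × 28 = €3,868.42
Annual holding cost  = (Q/2)·H = (380/2) × 20.4 = €3,876.00
Total = €3,868.42 + €3,876.00 = €7,744.42

€7,744.42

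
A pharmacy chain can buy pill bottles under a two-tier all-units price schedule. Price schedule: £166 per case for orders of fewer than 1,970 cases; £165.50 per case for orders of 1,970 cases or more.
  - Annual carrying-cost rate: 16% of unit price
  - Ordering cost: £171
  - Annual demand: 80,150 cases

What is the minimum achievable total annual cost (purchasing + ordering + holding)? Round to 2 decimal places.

£13,297,864.98

H₁ = 16%×£166 = £26.5600;  H₂ = 16%×£165.50 = £26.4800
EOQ₁ = √(2×80,150×171/26.5600) = 1,015.90  (< 1,970, feasible at tier 1)
EOQ₂ = √(2×80,150×171/26.4800) = 1,017.43  (< 1,970 → use Q = 1,970 at tier-2 price)
TC(tier 1 (EOQ₁), Q≈1,015.9) = £13,331,882.29
TC(tier 2, Q≈1,970.0) = £13,297,864.98
Minimum at tier 2: £13,297,864.98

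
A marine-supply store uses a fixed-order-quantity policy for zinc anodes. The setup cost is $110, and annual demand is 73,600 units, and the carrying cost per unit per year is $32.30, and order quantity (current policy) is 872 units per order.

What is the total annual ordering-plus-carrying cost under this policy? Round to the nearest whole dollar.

$23,367

Orders/yr = 73,600/872 = 84.404; ordering cost = 84.404 × $110 = $9,284.40
Average inventory = 872/2 = 436; holding cost = 436 × $32.3 = $14,082.80
Total = $9,284.40 + $14,082.80 = $23,367.20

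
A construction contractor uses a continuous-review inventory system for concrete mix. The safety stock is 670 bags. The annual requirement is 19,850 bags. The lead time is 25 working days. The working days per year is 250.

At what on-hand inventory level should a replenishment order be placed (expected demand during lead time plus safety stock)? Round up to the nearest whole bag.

2,655 bags

Daily demand d = 19,850 / 250 = 79.400 bags/day
Demand during lead time = 79.400 × 25 = 1,985.00
Reorder point = 1,985.00 + 670 = 2,655.00 → round up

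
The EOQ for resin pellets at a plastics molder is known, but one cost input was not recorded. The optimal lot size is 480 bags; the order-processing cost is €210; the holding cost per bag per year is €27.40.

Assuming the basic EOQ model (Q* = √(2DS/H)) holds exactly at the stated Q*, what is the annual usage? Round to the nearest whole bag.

From Q* = √(2DS/H) ⇒ Q*² = 2DS/H.
D = Q²H / (2S) = 480² × 27.4 / (2 × 210) = 15,030.86

15,031 bags per year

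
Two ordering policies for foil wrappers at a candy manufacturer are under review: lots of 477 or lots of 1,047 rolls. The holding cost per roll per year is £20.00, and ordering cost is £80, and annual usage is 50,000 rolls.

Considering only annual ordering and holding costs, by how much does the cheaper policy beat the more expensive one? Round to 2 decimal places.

For each Q, cost = (D/Q)·S + (Q/2)·H.
TC(477) = (50,000/477)×80 + (477/2)×20 = £13,155.74
TC(1,047) = (50,000/1,047)×80 + (1,047/2)×20 = £14,290.44
Lots of 477 are cheaper by £1,134.70.

£1,134.70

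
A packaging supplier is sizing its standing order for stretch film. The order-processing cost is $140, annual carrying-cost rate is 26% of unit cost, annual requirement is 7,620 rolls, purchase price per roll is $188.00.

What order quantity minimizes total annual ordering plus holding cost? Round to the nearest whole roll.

209 rolls

Holding cost per roll per year: H = 26% × $188 = $48.8800
EOQ = √(2DS/H) = √(2 × 7,620 × 140 / 48.88)
    = √(43,649.75) ≈ 208.93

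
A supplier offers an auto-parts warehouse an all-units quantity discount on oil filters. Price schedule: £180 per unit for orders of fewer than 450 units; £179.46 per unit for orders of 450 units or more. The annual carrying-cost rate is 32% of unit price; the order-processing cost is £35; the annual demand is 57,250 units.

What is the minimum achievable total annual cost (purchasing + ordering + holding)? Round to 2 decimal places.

H₁ = 32%×£180 = £57.6000;  H₂ = 32%×£179.46 = £57.4272
EOQ₁ = √(2×57,250×35/57.6000) = 263.77  (< 450, feasible at tier 1)
EOQ₂ = √(2×57,250×35/57.4272) = 264.17  (< 450 → use Q = 450 at tier-2 price)
TC(tier 1 (EOQ₁), Q≈263.8) = £10,320,193.16
TC(tier 2, Q≈450.0) = £10,291,458.90
Minimum at tier 2: £10,291,458.90

£10,291,458.90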